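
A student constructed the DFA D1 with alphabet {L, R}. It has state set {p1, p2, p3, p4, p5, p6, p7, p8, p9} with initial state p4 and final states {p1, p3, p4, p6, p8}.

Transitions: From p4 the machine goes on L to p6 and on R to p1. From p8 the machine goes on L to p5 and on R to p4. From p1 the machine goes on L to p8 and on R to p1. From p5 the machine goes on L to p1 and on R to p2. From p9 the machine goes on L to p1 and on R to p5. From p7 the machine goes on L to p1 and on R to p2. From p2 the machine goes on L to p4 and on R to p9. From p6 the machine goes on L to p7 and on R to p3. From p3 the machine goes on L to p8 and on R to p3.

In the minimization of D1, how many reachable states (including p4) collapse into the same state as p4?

3

Every state is reachable, so we keep all 9.
Initial partition by acceptance: {p1,p3,p4,p6,p8} | {p2,p5,p7,p9}.
Refine {p1,p3,p4,p6,p8} on symbol L: members go to different blocks, giving {p1,p3,p4} and {p6,p8}.
The partition is now stable with 3 blocks: {p1,p3,p4} | {p2,p5,p7,p9} | {p6,p8}.
The equivalence class containing p4 is {p1,p3,p4}, of size 3.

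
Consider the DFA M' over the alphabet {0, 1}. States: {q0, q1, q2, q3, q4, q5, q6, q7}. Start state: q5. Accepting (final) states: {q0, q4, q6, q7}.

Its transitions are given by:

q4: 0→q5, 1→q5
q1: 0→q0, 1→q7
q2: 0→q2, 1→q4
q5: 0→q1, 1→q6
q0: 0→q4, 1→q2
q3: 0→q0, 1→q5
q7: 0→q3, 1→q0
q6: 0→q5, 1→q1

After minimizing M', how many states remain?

Every state is reachable, so we keep all 8.
P0 = {q0,q4,q6,q7} | {q1,q2,q3,q5}.
Refine {q0,q4,q6,q7} on symbol 0: members go to different blocks, giving {q4,q6,q7} and {q0}.
Split {q4,q6,q7} by δ(·,1) → {q4,q6} and {q7}.
On input 0, block {q1,q2,q3,q5} splits into {q1,q3} and {q2,q5}.
On input 1, block {q4,q6} splits into {q4} and {q6}.
Split {q1,q3} by δ(·,1) → {q1} and {q3}.
On input 0, block {q2,q5} splits into {q2} and {q5}.
The partition is now stable with 8 blocks: {q4} | {q1} | {q0} | {q7} | {q2} | {q6} | {q3} | {q5}.

8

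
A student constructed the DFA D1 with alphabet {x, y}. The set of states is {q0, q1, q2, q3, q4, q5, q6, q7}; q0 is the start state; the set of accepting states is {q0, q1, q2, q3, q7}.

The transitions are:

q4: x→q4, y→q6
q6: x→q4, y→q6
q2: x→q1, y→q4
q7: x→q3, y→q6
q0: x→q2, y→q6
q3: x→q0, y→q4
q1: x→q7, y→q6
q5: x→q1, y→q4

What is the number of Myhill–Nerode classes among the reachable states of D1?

2

States {q5} cannot be reached from the start state, so discard them.
Start with accepting vs non-accepting: {q0,q1,q2,q3,q7} | {q4,q6}.
No further refinement is possible. Final partition (2 blocks): {q0,q1,q2,q3,q7} | {q4,q6}.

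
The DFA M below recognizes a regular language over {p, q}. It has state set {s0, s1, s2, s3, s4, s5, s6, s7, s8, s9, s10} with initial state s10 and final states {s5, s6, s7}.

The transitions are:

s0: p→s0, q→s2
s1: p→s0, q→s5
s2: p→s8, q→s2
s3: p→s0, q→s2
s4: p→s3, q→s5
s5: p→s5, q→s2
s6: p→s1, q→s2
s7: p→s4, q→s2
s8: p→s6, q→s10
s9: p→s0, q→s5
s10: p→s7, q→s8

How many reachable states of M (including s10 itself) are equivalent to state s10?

States {s9} cannot be reached from the start state, so discard them.
P0 = {s5,s6,s7} | {s0,s1,s2,s3,s4,s8,s10}.
Refine {s5,s6,s7} on symbol p: members go to different blocks, giving {s6,s7} and {s5}.
Refine {s0,s1,s2,s3,s4,s8,s10} on symbol p: members go to different blocks, giving {s0,s1,s2,s3,s4} and {s8,s10}.
Split {s0,s1,s2,s3,s4} by δ(·,p) → {s0,s1,s3,s4} and {s2}.
On input q, block {s0,s1,s3,s4} splits into {s0,s3} and {s1,s4}.
The partition is now stable with 6 blocks: {s6,s7} | {s0,s3} | {s5} | {s8,s10} | {s2} | {s1,s4}.
The equivalence class containing s10 is {s8,s10}, of size 2.

2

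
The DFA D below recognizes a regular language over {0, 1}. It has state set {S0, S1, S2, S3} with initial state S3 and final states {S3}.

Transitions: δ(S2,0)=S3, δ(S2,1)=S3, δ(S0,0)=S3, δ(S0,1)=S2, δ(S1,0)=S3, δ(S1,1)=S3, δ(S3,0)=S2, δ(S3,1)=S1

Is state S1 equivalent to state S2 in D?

States {S0} cannot be reached from the start state, so discard them.
P0 = {S3} | {S1,S2}.
Stable partition: {S3} | {S1,S2} — 2 equivalence classes.
S1 and S2 lie in the same block of the stable partition, so they are equivalent — no string distinguishes them.

Yes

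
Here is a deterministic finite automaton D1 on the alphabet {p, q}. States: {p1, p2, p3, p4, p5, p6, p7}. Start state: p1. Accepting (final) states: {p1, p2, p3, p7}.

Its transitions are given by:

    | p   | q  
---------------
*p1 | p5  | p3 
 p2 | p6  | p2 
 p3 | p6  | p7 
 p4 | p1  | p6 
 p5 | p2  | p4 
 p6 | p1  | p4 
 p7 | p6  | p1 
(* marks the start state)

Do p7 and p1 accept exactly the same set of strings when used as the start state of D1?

Yes

Every state is reachable, so we keep all 7.
Initial partition by acceptance: {p1,p2,p3,p7} | {p4,p5,p6}.
Stable partition: {p1,p2,p3,p7} | {p4,p5,p6} — 2 equivalence classes.
p7 and p1 lie in the same block of the stable partition, so they are equivalent — no string distinguishes them.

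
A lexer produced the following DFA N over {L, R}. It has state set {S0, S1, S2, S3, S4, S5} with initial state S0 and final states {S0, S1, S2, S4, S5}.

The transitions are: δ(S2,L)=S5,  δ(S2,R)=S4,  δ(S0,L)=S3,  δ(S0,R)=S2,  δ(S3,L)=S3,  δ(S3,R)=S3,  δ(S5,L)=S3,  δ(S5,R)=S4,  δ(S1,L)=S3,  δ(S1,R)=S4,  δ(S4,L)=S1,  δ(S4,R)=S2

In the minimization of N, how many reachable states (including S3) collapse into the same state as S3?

Initial partition by acceptance: {S0,S1,S2,S4,S5} | {S3}.
Refine {S0,S1,S2,S4,S5} on symbol L: members go to different blocks, giving {S0,S1,S5} and {S2,S4}.
No further refinement is possible. Final partition (3 blocks): {S0,S1,S5} | {S3} | {S2,S4}.
The equivalence class containing S3 is {S3}, of size 1.

1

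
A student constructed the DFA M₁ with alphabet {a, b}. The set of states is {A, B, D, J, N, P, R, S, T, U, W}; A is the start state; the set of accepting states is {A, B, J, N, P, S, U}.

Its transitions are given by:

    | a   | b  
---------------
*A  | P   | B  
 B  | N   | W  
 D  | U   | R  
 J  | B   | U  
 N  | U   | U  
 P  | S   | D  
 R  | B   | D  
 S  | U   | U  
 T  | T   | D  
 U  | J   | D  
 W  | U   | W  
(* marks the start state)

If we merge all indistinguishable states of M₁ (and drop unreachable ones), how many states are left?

First remove the unreachable states {T}; 10 states remain.
Initial partition by acceptance: {A,B,J,N,P,S,U} | {D,R,W}.
Split {A,B,J,N,P,S,U} by δ(·,b) → {A,J,N,S} and {B,P,U}.
The partition is now stable with 3 blocks: {A,J,N,S} | {D,R,W} | {B,P,U}.

3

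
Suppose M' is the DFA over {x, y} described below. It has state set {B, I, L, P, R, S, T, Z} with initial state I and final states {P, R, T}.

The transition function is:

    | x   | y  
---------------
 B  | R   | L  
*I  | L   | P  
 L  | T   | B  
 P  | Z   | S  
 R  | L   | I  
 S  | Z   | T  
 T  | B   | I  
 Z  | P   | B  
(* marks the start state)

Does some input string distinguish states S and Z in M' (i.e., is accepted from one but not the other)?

Yes

Initial partition by acceptance: {P,R,T} | {B,I,L,S,Z}.
Refine {B,I,L,S,Z} on symbol x: members go to different blocks, giving {B,L,Z} and {I,S}.
Stable partition: {P,R,T} | {B,L,Z} | {I,S} — 3 equivalence classes.
S and Z end up in different blocks, so they are distinguishable. For instance, the string 'x' is accepted from only Z.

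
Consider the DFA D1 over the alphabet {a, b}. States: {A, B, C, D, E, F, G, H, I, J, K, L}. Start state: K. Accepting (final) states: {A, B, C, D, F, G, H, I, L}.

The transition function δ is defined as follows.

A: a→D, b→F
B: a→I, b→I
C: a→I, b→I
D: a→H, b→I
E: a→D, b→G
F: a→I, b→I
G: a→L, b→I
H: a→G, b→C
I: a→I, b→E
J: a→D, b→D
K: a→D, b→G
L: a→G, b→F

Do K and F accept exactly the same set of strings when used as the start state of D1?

No

States {A,B,J} cannot be reached from the start state, so discard them.
Start with accepting vs non-accepting: {C,D,F,G,H,I,L} | {E,K}.
On input b, block {C,D,F,G,H,I,L} splits into {C,D,F,G,H,L} and {I}.
Refine {C,D,F,G,H,L} on symbol a: members go to different blocks, giving {D,G,H,L} and {C,F}.
On input b, block {D,G,H,L} splits into {D,G} and {H,L}.
The partition is now stable with 5 blocks: {D,G} | {E,K} | {I} | {C,F} | {H,L}.
K and F end up in different blocks, so they are distinguishable. For instance, the string 'ε' is accepted from only F.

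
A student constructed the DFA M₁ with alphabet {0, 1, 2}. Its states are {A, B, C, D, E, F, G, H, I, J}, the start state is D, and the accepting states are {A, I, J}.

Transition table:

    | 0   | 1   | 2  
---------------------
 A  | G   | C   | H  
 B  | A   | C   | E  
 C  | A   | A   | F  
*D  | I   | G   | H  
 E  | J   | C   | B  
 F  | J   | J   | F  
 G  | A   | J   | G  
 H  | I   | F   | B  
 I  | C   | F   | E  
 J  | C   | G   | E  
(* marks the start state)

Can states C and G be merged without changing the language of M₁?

Yes

All states are reachable from the start state.
Initial partition by acceptance: {A,I,J} | {B,C,D,E,F,G,H}.
Split {B,C,D,E,F,G,H} by δ(·,1) → {B,D,E,H} and {C,F,G}.
No further refinement is possible. Final partition (3 blocks): {A,I,J} | {B,D,E,H} | {C,F,G}.
C and G lie in the same block of the stable partition, so they are equivalent — no string distinguishes them.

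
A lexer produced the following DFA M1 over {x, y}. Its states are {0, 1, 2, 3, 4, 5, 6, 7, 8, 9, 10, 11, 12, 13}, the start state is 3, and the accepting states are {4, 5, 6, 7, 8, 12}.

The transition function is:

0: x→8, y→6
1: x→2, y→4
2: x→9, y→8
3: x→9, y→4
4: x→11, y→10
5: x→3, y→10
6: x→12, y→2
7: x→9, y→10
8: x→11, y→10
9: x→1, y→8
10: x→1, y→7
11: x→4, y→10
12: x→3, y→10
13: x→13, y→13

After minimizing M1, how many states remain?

First remove the unreachable states {0,5,6,12,13}; 9 states remain.
Initial partition by acceptance: {4,7,8} | {1,2,3,9,10,11}.
Split {1,2,3,9,10,11} by δ(·,x) → {1,2,3,9,10} and {11}.
On input x, block {4,7,8} splits into {4,8} and {7}.
Refine {1,2,3,9,10} on symbol y: members go to different blocks, giving {1,2,3,9} and {10}.
The partition is now stable with 5 blocks: {4,8} | {1,2,3,9} | {11} | {7} | {10}.

5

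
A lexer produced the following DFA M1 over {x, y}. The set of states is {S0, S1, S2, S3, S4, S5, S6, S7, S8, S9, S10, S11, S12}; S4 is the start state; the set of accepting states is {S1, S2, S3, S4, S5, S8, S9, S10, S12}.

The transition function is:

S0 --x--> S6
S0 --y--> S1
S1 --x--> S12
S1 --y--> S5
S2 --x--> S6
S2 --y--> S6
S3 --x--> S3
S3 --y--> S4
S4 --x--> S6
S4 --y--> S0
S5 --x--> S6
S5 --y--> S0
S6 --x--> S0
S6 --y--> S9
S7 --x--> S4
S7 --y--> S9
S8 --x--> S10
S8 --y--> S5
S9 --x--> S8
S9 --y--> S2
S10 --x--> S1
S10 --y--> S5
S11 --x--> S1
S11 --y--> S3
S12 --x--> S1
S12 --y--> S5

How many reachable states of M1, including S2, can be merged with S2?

Reachable states from the start: {S0,S1,S2,S4,S5,S6,S8,S9,S10,S12}. Unreachable: {S3,S7,S11} — drop them.
P0 = {S1,S2,S4,S5,S8,S9,S10,S12} | {S0,S6}.
Refine {S1,S2,S4,S5,S8,S9,S10,S12} on symbol x: members go to different blocks, giving {S1,S8,S9,S10,S12} and {S2,S4,S5}.
Stable partition: {S1,S8,S9,S10,S12} | {S0,S6} | {S2,S4,S5} — 3 equivalence classes.
State S2 belongs to the block {S2,S4,S5}, which has 3 states.

3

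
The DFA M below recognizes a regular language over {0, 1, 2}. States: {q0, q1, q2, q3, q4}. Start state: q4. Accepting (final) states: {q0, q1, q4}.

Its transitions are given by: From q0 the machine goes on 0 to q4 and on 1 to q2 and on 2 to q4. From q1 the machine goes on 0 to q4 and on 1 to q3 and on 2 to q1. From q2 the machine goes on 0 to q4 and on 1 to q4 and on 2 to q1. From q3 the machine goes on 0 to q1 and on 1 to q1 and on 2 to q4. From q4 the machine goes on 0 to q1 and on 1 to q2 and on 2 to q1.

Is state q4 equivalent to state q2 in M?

Reachable states from the start: {q1,q2,q3,q4}. Unreachable: {q0} — drop them.
P0 = {q1,q4} | {q2,q3}.
The partition is now stable with 2 blocks: {q1,q4} | {q2,q3}.
q4 and q2 end up in different blocks, so they are distinguishable. For instance, the string 'ε' is accepted from only q4.

No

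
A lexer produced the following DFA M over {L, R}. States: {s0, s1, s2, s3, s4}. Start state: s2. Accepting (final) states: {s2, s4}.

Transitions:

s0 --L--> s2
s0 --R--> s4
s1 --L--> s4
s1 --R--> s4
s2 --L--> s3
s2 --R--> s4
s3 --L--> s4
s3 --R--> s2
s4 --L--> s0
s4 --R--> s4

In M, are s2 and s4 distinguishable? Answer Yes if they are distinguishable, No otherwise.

States {s1} cannot be reached from the start state, so discard them.
Start with accepting vs non-accepting: {s2,s4} | {s0,s3}.
No further refinement is possible. Final partition (2 blocks): {s2,s4} | {s0,s3}.
s2 and s4 lie in the same block of the stable partition, so they are equivalent — no string distinguishes them.

No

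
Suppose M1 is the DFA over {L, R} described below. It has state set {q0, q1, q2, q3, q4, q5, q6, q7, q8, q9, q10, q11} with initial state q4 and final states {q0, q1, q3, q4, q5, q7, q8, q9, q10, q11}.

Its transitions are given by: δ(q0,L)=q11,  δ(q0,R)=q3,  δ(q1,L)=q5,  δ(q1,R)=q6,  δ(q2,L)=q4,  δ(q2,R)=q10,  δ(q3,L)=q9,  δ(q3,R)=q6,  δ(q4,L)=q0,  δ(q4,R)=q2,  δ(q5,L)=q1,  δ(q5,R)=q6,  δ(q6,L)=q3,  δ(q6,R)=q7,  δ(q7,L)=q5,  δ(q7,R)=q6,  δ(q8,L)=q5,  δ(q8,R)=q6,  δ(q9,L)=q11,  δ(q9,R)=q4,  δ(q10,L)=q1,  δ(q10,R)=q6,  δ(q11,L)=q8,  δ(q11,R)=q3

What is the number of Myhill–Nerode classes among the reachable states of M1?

5

All states are reachable from the start state.
P0 = {q0,q1,q3,q4,q5,q7,q8,q9,q10,q11} | {q2,q6}.
Refine {q0,q1,q3,q4,q5,q7,q8,q9,q10,q11} on symbol R: members go to different blocks, giving {q1,q3,q4,q5,q7,q8,q10} and {q0,q9,q11}.
Refine {q1,q3,q4,q5,q7,q8,q10} on symbol L: members go to different blocks, giving {q1,q5,q7,q8,q10} and {q3,q4}.
Split {q0,q9,q11} by δ(·,L) → {q0,q9} and {q11}.
No further refinement is possible. Final partition (5 blocks): {q1,q5,q7,q8,q10} | {q2,q6} | {q0,q9} | {q3,q4} | {q11}.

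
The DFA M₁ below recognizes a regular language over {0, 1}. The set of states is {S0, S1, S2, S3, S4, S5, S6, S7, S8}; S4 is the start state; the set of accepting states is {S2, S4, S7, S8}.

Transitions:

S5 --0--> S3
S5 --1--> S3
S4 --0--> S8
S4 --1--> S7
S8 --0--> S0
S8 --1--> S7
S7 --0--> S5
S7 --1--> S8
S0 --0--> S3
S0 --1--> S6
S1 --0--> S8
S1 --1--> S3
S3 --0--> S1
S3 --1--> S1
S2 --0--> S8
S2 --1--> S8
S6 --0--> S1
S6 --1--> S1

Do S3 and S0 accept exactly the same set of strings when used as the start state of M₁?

First remove the unreachable states {S2}; 8 states remain.
P0 = {S4,S7,S8} | {S0,S1,S3,S5,S6}.
On input 0, block {S4,S7,S8} splits into {S7,S8} and {S4}.
On input 0, block {S0,S1,S3,S5,S6} splits into {S0,S3,S5,S6} and {S1}.
On input 0, block {S0,S3,S5,S6} splits into {S0,S5} and {S3,S6}.
Stable partition: {S7,S8} | {S0,S5} | {S4} | {S1} | {S3,S6} — 5 equivalence classes.
S3 and S0 end up in different blocks, so they are distinguishable. For instance, the string '00' is accepted from only S3.

No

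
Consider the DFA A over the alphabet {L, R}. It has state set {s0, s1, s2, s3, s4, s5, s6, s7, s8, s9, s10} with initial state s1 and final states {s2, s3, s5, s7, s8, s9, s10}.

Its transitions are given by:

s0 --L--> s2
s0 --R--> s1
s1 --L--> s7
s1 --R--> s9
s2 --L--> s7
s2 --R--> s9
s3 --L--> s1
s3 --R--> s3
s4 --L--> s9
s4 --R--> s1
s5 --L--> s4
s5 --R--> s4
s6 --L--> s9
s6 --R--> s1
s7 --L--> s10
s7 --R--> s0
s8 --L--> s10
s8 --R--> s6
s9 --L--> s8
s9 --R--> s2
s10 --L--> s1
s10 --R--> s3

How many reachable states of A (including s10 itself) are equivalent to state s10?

2

Reachable states from the start: {s0,s1,s2,s3,s6,s7,s8,s9,s10}. Unreachable: {s4,s5} — drop them.
Initial partition by acceptance: {s2,s3,s7,s8,s9,s10} | {s0,s1,s6}.
On input L, block {s2,s3,s7,s8,s9,s10} splits into {s2,s7,s8,s9} and {s3,s10}.
Split {s2,s7,s8,s9} by δ(·,L) → {s2,s9} and {s7,s8}.
Split {s0,s1,s6} by δ(·,L) → {s0,s6} and {s1}.
Stable partition: {s2,s9} | {s0,s6} | {s3,s10} | {s7,s8} | {s1} — 5 equivalence classes.
State s10 belongs to the block {s3,s10}, which has 2 states.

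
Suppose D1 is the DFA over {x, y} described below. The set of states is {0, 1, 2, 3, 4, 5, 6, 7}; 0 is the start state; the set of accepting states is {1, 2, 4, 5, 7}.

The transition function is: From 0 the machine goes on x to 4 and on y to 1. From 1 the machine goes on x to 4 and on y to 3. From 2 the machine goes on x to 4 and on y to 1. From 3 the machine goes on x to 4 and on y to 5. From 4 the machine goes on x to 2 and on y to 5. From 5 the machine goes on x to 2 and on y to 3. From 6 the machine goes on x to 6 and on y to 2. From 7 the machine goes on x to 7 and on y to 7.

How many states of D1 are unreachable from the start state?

Starting at 0 and following transitions, the reachable set is {0, 1, 2, 3, 4, 5}. That leaves 6, 7 unreachable — 2 in total.

2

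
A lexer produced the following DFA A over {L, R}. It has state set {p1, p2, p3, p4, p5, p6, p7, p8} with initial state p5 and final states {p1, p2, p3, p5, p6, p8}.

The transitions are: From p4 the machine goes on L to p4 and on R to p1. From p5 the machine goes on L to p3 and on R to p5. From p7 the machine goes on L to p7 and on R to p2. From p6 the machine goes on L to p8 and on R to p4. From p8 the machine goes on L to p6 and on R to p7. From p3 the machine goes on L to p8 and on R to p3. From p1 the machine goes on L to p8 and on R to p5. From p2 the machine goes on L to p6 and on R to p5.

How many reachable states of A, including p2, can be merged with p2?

Every state is reachable, so we keep all 8.
Initial partition by acceptance: {p1,p2,p3,p5,p6,p8} | {p4,p7}.
Refine {p1,p2,p3,p5,p6,p8} on symbol R: members go to different blocks, giving {p1,p2,p3,p5} and {p6,p8}.
On input L, block {p1,p2,p3,p5} splits into {p1,p2,p3} and {p5}.
On input R, block {p1,p2,p3} splits into {p1,p2} and {p3}.
The partition is now stable with 5 blocks: {p1,p2} | {p4,p7} | {p6,p8} | {p5} | {p3}.
The equivalence class containing p2 is {p1,p2}, of size 2.

2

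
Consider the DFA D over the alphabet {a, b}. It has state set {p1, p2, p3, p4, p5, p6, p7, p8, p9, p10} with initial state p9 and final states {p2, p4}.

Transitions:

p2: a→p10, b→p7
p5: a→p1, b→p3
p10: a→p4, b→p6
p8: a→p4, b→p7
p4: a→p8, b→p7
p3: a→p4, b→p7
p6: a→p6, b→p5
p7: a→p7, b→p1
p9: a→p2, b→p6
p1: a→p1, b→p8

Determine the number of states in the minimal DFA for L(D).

4

Start with accepting vs non-accepting: {p2,p4} | {p1,p3,p5,p6,p7,p8,p9,p10}.
On input a, block {p1,p3,p5,p6,p7,p8,p9,p10} splits into {p1,p5,p6,p7} and {p3,p8,p9,p10}.
On input b, block {p1,p5,p6,p7} splits into {p1,p5} and {p6,p7}.
The partition is now stable with 4 blocks: {p2,p4} | {p1,p5} | {p3,p8,p9,p10} | {p6,p7}.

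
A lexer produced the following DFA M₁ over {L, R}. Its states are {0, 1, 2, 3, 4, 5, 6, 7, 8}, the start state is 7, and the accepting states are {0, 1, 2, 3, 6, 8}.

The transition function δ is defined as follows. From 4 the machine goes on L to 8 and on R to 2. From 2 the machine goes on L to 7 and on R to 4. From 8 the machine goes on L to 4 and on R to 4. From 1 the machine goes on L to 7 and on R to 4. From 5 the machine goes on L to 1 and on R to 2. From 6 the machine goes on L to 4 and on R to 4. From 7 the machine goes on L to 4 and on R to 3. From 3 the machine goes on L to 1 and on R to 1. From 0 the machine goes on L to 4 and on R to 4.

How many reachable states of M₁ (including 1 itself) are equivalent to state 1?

States {0,5,6} cannot be reached from the start state, so discard them.
P0 = {1,2,3,8} | {4,7}.
On input L, block {1,2,3,8} splits into {1,2,8} and {3}.
On input L, block {4,7} splits into {4} and {7}.
Split {1,2,8} by δ(·,L) → {1,2} and {8}.
Stable partition: {1,2} | {4} | {3} | {7} | {8} — 5 equivalence classes.
The equivalence class containing 1 is {1,2}, of size 2.

2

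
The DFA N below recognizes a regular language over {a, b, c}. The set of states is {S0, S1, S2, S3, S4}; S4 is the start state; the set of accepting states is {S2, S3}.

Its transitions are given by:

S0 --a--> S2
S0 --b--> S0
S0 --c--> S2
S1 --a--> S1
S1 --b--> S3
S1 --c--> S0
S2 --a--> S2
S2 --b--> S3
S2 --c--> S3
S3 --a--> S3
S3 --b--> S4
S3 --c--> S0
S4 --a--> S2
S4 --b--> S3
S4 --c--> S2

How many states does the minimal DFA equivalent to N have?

States {S1} cannot be reached from the start state, so discard them.
Initial partition by acceptance: {S2,S3} | {S0,S4}.
On input b, block {S2,S3} splits into {S2} and {S3}.
Split {S0,S4} by δ(·,b) → {S0} and {S4}.
No further refinement is possible. Final partition (4 blocks): {S2} | {S0} | {S3} | {S4}.

4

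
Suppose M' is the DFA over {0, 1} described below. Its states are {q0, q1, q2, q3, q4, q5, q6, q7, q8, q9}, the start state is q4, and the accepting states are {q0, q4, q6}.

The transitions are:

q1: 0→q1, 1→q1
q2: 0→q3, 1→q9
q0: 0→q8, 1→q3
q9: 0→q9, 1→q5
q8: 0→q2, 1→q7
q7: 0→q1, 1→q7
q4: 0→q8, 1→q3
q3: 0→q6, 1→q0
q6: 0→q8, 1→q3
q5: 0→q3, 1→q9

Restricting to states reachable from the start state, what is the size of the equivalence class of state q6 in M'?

P0 = {q0,q4,q6} | {q1,q2,q3,q5,q7,q8,q9}.
Split {q1,q2,q3,q5,q7,q8,q9} by δ(·,0) → {q1,q2,q5,q7,q8,q9} and {q3}.
On input 0, block {q1,q2,q5,q7,q8,q9} splits into {q1,q7,q8,q9} and {q2,q5}.
Refine {q1,q7,q8,q9} on symbol 0: members go to different blocks, giving {q1,q7,q9} and {q8}.
Refine {q1,q7,q9} on symbol 1: members go to different blocks, giving {q1,q7} and {q9}.
Stable partition: {q0,q4,q6} | {q1,q7} | {q3} | {q2,q5} | {q8} | {q9} — 6 equivalence classes.
State q6 belongs to the block {q0,q4,q6}, which has 3 states.

3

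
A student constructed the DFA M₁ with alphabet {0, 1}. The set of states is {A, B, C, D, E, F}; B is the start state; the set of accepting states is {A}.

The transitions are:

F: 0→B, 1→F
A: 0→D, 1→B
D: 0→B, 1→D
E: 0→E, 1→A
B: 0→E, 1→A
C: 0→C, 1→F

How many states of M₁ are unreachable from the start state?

2

No path from B leads to C, F; the other 4 states are all reachable.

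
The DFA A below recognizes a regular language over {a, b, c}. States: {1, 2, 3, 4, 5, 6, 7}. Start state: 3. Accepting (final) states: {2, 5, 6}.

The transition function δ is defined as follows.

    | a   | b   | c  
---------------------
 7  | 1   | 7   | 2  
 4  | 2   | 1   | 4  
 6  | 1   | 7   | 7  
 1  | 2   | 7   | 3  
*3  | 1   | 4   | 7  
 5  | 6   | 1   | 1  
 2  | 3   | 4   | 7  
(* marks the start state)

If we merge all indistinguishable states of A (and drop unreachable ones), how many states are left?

States {5,6} cannot be reached from the start state, so discard them.
Start with accepting vs non-accepting: {2} | {1,3,4,7}.
On input a, block {1,3,4,7} splits into {1,4} and {3,7}.
On input b, block {1,4} splits into {1} and {4}.
On input b, block {3,7} splits into {3} and {7}.
The partition is now stable with 5 blocks: {2} | {1} | {3} | {4} | {7}.

5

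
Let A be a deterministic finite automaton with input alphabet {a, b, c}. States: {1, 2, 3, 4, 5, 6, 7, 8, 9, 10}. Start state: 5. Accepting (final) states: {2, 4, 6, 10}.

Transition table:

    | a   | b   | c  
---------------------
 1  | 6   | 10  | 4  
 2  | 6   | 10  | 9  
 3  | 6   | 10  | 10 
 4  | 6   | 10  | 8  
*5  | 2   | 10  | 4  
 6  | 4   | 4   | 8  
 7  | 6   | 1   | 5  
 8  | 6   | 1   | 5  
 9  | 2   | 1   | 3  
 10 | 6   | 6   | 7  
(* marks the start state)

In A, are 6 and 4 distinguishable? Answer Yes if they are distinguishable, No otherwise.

All states are reachable from the start state.
P0 = {2,4,6,10} | {1,3,5,7,8,9}.
Split {1,3,5,7,8,9} by δ(·,b) → {1,3,5} and {7,8,9}.
The partition is now stable with 3 blocks: {2,4,6,10} | {1,3,5} | {7,8,9}.
6 and 4 lie in the same block of the stable partition, so they are equivalent — no string distinguishes them.

No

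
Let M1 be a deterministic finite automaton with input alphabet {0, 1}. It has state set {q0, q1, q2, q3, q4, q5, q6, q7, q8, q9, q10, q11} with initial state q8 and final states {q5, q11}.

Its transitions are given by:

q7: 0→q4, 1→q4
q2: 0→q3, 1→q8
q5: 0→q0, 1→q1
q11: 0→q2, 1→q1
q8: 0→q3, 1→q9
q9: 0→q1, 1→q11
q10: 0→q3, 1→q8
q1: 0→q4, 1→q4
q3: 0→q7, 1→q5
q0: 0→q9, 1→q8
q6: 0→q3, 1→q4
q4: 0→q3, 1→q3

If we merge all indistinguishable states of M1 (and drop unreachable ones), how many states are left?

5

First remove the unreachable states {q6,q10}; 10 states remain.
Initial partition by acceptance: {q5,q11} | {q0,q1,q2,q3,q4,q7,q8,q9}.
On input 1, block {q0,q1,q2,q3,q4,q7,q8,q9} splits into {q0,q1,q2,q4,q7,q8} and {q3,q9}.
Split {q0,q1,q2,q4,q7,q8} by δ(·,0) → {q0,q2,q4,q8} and {q1,q7}.
On input 1, block {q0,q2,q4,q8} splits into {q0,q2} and {q4,q8}.
No further refinement is possible. Final partition (5 blocks): {q5,q11} | {q0,q2} | {q3,q9} | {q1,q7} | {q4,q8}.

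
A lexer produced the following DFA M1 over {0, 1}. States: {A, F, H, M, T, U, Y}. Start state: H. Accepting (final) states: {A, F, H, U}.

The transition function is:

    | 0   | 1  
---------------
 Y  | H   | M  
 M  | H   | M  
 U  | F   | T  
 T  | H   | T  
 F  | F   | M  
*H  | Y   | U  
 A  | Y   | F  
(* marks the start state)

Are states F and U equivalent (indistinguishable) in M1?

Yes

States {A} cannot be reached from the start state, so discard them.
Start with accepting vs non-accepting: {F,H,U} | {M,T,Y}.
Split {F,H,U} by δ(·,0) → {F,U} and {H}.
No further refinement is possible. Final partition (3 blocks): {F,U} | {M,T,Y} | {H}.
F and U lie in the same block of the stable partition, so they are equivalent — no string distinguishes them.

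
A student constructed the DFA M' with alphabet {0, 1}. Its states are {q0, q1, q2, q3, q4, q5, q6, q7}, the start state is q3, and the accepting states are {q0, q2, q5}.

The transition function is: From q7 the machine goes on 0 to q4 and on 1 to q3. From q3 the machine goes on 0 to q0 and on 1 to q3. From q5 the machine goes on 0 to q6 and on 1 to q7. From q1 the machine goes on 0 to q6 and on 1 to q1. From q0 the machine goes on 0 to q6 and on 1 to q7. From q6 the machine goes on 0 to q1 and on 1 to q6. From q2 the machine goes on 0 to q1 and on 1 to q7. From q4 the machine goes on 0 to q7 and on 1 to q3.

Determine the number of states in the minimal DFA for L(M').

First remove the unreachable states {q2,q5}; 6 states remain.
Start with accepting vs non-accepting: {q0} | {q1,q3,q4,q6,q7}.
Split {q1,q3,q4,q6,q7} by δ(·,0) → {q1,q4,q6,q7} and {q3}.
Refine {q1,q4,q6,q7} on symbol 1: members go to different blocks, giving {q1,q6} and {q4,q7}.
No further refinement is possible. Final partition (4 blocks): {q0} | {q1,q6} | {q3} | {q4,q7}.

4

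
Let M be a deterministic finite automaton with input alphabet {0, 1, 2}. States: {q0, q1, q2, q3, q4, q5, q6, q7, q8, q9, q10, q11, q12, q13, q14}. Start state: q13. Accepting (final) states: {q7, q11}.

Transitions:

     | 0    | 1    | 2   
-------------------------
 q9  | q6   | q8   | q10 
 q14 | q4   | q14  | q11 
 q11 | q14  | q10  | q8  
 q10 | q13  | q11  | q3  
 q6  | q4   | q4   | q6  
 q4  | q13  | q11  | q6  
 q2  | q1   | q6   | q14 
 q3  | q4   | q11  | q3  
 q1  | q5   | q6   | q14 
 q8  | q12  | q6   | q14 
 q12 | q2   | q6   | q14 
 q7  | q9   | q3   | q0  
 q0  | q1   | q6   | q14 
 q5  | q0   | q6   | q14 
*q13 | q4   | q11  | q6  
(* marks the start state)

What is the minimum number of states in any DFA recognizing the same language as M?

States {q7,q9} cannot be reached from the start state, so discard them.
Start with accepting vs non-accepting: {q11} | {q0,q1,q2,q3,q4,q5,q6,q8,q10,q12,q13,q14}.
Refine {q0,q1,q2,q3,q4,q5,q6,q8,q10,q12,q13,q14} on symbol 1: members go to different blocks, giving {q0,q1,q2,q5,q6,q8,q12,q14} and {q3,q4,q10,q13}.
Refine {q0,q1,q2,q5,q6,q8,q12,q14} on symbol 0: members go to different blocks, giving {q0,q1,q2,q5,q8,q12} and {q6,q14}.
On input 2, block {q3,q4,q10,q13} splits into {q3,q10} and {q4,q13}.
Split {q6,q14} by δ(·,1) → {q6} and {q14}.
The partition is now stable with 6 blocks: {q11} | {q0,q1,q2,q5,q8,q12} | {q3,q10} | {q6} | {q4,q13} | {q14}.

6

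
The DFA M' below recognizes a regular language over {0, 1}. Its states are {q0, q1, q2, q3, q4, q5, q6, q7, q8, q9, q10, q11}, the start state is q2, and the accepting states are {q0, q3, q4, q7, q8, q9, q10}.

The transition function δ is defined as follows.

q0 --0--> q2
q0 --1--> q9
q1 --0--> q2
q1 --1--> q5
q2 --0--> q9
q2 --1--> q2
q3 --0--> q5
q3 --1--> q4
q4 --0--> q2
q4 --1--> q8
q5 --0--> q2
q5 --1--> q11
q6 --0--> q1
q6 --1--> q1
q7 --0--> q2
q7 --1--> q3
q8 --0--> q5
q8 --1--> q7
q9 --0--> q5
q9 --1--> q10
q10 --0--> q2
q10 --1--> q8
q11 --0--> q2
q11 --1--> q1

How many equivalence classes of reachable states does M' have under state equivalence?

4

Reachable states from the start: {q1,q2,q3,q4,q5,q7,q8,q9,q10,q11}. Unreachable: {q0,q6} — drop them.
Start with accepting vs non-accepting: {q3,q4,q7,q8,q9,q10} | {q1,q2,q5,q11}.
Refine {q1,q2,q5,q11} on symbol 0: members go to different blocks, giving {q1,q5,q11} and {q2}.
Refine {q3,q4,q7,q8,q9,q10} on symbol 0: members go to different blocks, giving {q3,q8,q9} and {q4,q7,q10}.
The partition is now stable with 4 blocks: {q3,q8,q9} | {q1,q5,q11} | {q2} | {q4,q7,q10}.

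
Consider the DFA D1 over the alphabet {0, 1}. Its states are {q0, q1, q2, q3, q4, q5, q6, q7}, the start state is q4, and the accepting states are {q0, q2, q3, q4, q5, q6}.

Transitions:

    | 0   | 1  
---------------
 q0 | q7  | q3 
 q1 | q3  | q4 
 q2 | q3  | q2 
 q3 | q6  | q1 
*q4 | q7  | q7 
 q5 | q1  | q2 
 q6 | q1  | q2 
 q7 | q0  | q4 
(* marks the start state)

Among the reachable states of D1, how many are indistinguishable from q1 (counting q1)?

1

First remove the unreachable states {q5}; 7 states remain.
Start with accepting vs non-accepting: {q0,q2,q3,q4,q6} | {q1,q7}.
On input 0, block {q0,q2,q3,q4,q6} splits into {q0,q4,q6} and {q2,q3}.
On input 1, block {q0,q4,q6} splits into {q0,q6} and {q4}.
Split {q1,q7} by δ(·,0) → {q1} and {q7}.
Refine {q0,q6} on symbol 0: members go to different blocks, giving {q0} and {q6}.
Refine {q2,q3} on symbol 0: members go to different blocks, giving {q2} and {q3}.
Stable partition: {q0} | {q1} | {q2} | {q4} | {q7} | {q6} | {q3} — 7 equivalence classes.
State q1 belongs to the block {q1}, which has 1 states.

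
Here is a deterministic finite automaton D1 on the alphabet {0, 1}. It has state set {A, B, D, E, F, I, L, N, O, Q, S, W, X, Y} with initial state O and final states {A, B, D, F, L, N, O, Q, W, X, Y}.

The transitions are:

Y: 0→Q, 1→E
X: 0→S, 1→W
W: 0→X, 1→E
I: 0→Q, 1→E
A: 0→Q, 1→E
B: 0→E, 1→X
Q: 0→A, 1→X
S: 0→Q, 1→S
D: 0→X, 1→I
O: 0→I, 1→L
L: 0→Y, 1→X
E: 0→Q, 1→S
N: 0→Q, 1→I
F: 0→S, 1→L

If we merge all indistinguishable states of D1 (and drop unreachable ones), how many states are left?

6

Reachable states from the start: {A,E,I,L,O,Q,S,W,X,Y}. Unreachable: {B,D,F,N} — drop them.
Initial partition by acceptance: {A,L,O,Q,W,X,Y} | {E,I,S}.
Split {A,L,O,Q,W,X,Y} by δ(·,0) → {A,L,Q,W,Y} and {O,X}.
On input 0, block {A,L,Q,W,Y} splits into {A,L,Q,Y} and {W}.
Refine {A,L,Q,Y} on symbol 1: members go to different blocks, giving {A,Y} and {L,Q}.
On input 1, block {O,X} splits into {X} and {O}.
Stable partition: {A,Y} | {E,I,S} | {X} | {W} | {L,Q} | {O} — 6 equivalence classes.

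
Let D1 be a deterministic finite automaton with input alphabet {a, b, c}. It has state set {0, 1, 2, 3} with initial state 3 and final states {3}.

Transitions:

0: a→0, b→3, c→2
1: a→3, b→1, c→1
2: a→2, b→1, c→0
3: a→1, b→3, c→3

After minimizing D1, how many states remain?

2

Reachable states from the start: {1,3}. Unreachable: {0,2} — drop them.
P0 = {3} | {1}.
No further refinement is possible. Final partition (2 blocks): {3} | {1}.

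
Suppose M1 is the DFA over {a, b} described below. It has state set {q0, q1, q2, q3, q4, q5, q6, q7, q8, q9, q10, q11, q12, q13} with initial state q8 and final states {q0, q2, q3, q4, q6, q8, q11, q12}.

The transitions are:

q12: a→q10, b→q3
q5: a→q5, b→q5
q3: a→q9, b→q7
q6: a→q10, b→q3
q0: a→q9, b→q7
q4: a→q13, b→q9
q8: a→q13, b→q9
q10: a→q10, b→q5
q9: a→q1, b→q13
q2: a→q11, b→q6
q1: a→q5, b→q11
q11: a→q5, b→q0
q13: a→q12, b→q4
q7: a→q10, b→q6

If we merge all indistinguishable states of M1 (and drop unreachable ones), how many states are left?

7

Reachable states from the start: {q0,q1,q3,q4,q5,q6,q7,q8,q9,q10,q11,q12,q13}. Unreachable: {q2} — drop them.
P0 = {q0,q3,q4,q6,q8,q11,q12} | {q1,q5,q7,q9,q10,q13}.
On input b, block {q0,q3,q4,q6,q8,q11,q12} splits into {q0,q3,q4,q8} and {q6,q11,q12}.
Split {q1,q5,q7,q9,q10,q13} by δ(·,a) → {q1,q5,q7,q9,q10} and {q13}.
Refine {q0,q3,q4,q8} on symbol a: members go to different blocks, giving {q0,q3} and {q4,q8}.
On input b, block {q1,q5,q7,q9,q10} splits into {q1,q7} and {q5,q10} and {q9}.
No further refinement is possible. Final partition (7 blocks): {q0,q3} | {q1,q7} | {q6,q11,q12} | {q13} | {q4,q8} | {q5,q10} | {q9}.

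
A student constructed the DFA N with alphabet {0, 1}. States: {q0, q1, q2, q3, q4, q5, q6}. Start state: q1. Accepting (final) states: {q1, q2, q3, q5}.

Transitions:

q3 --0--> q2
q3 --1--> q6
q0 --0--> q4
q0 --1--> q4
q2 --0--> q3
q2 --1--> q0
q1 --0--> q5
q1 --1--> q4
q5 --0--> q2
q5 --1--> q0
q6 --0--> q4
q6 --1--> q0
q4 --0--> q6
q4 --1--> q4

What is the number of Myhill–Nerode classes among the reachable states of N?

2

Start with accepting vs non-accepting: {q1,q2,q3,q5} | {q0,q4,q6}.
The partition is now stable with 2 blocks: {q1,q2,q3,q5} | {q0,q4,q6}.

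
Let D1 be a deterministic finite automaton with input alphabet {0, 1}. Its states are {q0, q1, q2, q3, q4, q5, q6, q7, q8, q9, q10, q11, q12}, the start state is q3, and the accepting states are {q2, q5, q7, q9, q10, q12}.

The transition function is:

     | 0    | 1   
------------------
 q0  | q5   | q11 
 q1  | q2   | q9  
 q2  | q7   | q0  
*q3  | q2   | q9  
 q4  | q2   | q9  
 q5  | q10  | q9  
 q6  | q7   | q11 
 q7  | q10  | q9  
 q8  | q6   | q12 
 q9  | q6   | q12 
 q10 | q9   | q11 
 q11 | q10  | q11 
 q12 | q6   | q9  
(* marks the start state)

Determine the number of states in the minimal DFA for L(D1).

Reachable states from the start: {q0,q2,q3,q5,q6,q7,q9,q10,q11,q12}. Unreachable: {q1,q4,q8} — drop them.
Start with accepting vs non-accepting: {q2,q5,q7,q9,q10,q12} | {q0,q3,q6,q11}.
Refine {q2,q5,q7,q9,q10,q12} on symbol 0: members go to different blocks, giving {q2,q5,q7,q10} and {q9,q12}.
On input 0, block {q2,q5,q7,q10} splits into {q2,q5,q7} and {q10}.
On input 0, block {q2,q5,q7} splits into {q5,q7} and {q2}.
Refine {q0,q3,q6,q11} on symbol 0: members go to different blocks, giving {q0,q6} and {q3} and {q11}.
No further refinement is possible. Final partition (7 blocks): {q5,q7} | {q0,q6} | {q9,q12} | {q10} | {q2} | {q3} | {q11}.

7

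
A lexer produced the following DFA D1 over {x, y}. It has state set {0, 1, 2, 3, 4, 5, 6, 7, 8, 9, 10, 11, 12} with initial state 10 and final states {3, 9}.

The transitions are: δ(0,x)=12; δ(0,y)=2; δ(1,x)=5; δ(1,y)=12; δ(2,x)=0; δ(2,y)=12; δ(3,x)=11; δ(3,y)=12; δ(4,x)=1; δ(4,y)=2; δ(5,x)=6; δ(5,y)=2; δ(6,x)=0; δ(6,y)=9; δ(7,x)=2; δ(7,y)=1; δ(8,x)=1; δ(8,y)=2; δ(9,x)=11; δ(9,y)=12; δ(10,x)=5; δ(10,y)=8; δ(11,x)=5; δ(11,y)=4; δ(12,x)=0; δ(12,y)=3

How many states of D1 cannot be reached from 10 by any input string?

1

No path from 10 leads to 7; the other 12 states are all reachable.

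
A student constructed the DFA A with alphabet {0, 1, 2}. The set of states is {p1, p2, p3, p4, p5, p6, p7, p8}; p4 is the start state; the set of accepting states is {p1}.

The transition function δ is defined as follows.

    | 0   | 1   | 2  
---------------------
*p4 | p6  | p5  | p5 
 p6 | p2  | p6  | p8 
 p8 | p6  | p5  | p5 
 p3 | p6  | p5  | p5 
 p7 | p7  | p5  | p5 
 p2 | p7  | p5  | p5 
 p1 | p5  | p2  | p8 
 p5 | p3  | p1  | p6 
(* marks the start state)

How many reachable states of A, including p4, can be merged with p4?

3

Initial partition by acceptance: {p1} | {p2,p3,p4,p5,p6,p7,p8}.
Refine {p2,p3,p4,p5,p6,p7,p8} on symbol 1: members go to different blocks, giving {p2,p3,p4,p6,p7,p8} and {p5}.
On input 1, block {p2,p3,p4,p6,p7,p8} splits into {p2,p3,p4,p7,p8} and {p6}.
Split {p2,p3,p4,p7,p8} by δ(·,0) → {p3,p4,p8} and {p2,p7}.
Stable partition: {p1} | {p3,p4,p8} | {p5} | {p6} | {p2,p7} — 5 equivalence classes.
State p4 belongs to the block {p3,p4,p8}, which has 3 states.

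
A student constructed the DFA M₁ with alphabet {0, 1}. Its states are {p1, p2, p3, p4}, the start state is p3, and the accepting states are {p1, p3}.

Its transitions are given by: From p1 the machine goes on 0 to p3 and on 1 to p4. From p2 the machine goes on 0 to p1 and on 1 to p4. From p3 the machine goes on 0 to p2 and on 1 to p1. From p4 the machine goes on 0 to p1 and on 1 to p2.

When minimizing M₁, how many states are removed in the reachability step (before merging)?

Every one of the 4 states is reachable from p3.

0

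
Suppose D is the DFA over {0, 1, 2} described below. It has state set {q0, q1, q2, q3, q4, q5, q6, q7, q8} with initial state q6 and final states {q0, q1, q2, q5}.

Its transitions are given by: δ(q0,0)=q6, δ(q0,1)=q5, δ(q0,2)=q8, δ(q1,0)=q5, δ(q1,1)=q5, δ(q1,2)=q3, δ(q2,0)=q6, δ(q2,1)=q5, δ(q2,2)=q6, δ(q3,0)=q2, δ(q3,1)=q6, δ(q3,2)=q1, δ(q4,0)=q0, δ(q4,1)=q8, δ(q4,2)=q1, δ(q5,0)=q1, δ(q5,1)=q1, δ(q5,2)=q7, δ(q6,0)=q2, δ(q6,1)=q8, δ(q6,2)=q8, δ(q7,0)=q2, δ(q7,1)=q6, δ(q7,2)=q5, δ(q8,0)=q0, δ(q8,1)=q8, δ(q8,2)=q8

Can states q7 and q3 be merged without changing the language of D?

Yes

States {q4} cannot be reached from the start state, so discard them.
Start with accepting vs non-accepting: {q0,q1,q2,q5} | {q3,q6,q7,q8}.
Split {q0,q1,q2,q5} by δ(·,0) → {q0,q2} and {q1,q5}.
Refine {q3,q6,q7,q8} on symbol 2: members go to different blocks, giving {q3,q7} and {q6,q8}.
No further refinement is possible. Final partition (4 blocks): {q0,q2} | {q3,q7} | {q1,q5} | {q6,q8}.
q7 and q3 lie in the same block of the stable partition, so they are equivalent — no string distinguishes them.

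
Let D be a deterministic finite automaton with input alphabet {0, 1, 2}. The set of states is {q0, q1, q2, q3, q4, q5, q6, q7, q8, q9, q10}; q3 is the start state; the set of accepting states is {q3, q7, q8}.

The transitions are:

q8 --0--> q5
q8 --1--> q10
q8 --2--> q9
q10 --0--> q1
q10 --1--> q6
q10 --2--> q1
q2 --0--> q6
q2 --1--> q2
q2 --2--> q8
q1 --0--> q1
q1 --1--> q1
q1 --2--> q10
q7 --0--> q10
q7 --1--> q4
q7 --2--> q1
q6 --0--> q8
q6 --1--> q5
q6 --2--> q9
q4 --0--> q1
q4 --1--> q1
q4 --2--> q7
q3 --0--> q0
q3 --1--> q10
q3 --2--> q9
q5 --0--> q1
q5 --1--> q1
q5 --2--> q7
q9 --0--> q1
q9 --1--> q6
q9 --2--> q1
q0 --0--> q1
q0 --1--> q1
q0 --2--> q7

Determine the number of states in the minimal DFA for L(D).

Reachable states from the start: {q0,q1,q3,q4,q5,q6,q7,q8,q9,q10}. Unreachable: {q2} — drop them.
P0 = {q3,q7,q8} | {q0,q1,q4,q5,q6,q9,q10}.
Split {q0,q1,q4,q5,q6,q9,q10} by δ(·,0) → {q0,q1,q4,q5,q9,q10} and {q6}.
On input 1, block {q0,q1,q4,q5,q9,q10} splits into {q0,q1,q4,q5} and {q9,q10}.
Refine {q3,q7,q8} on symbol 0: members go to different blocks, giving {q3,q8} and {q7}.
Split {q0,q1,q4,q5} by δ(·,2) → {q0,q4,q5} and {q1}.
The partition is now stable with 6 blocks: {q3,q8} | {q0,q4,q5} | {q6} | {q9,q10} | {q7} | {q1}.

6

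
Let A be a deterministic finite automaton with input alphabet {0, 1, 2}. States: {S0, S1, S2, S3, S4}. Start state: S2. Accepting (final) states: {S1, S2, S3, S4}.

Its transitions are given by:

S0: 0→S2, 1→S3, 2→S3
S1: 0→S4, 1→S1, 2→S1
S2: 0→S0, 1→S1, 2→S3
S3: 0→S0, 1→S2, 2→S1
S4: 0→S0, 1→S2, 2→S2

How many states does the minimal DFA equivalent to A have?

5

All states are reachable from the start state.
P0 = {S1,S2,S3,S4} | {S0}.
On input 0, block {S1,S2,S3,S4} splits into {S2,S3,S4} and {S1}.
On input 1, block {S2,S3,S4} splits into {S3,S4} and {S2}.
Split {S3,S4} by δ(·,2) → {S3} and {S4}.
The partition is now stable with 5 blocks: {S3} | {S0} | {S1} | {S2} | {S4}.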